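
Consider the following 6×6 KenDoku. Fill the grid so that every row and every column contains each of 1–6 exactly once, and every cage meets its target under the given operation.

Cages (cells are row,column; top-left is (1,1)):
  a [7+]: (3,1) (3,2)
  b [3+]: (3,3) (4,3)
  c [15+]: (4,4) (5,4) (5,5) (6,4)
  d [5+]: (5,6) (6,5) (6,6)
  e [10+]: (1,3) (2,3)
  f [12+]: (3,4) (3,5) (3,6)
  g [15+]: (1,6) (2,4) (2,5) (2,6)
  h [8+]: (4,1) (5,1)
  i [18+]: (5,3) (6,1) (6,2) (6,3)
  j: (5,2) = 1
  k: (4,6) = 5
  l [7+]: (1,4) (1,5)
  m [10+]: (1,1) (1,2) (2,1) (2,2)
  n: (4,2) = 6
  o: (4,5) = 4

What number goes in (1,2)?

5

Cage n is a single given cell, which forces (4,2) = 6.
Cage o is a single given cell, which forces (4,5) = 4.
Cage k is given; hence (4,6) = 5.
Cage j is given, leaving (5,2) = 1.
Row 5 now contains 1, leaving (5,6) = 2.
Cage d needs sum 5, so (6,5) = 2.
Cage d needs sum 5, which forces (6,6) = 1.
The 4 cells of cage i must have sum 18, so (6,1) = 6.
Cage i has sum 18, leaving (6,2) = 4.
Cage h's pair has sum 8; hence (4,1) = 3.
6 is placed in column 1, which forces (5,1) = 5.
Row 5 now contains 5, which forces (5,3) = 3.
3 is placed in row 5; hence (5,5) = 6.
3 is placed in column 3, which forces (6,3) = 5.
Row 6 already has 5, leaving (6,4) = 3.
The 4 cells of cage c must have sum 15, leaving (4,4) = 2.
Row 5 already has 6, so (5,4) = 4.
Column 4 already has 4, leaving (1,4) = 6.
Cage l's pair has sum 7, so (1,5) = 1.
Row 1 now contains 6; hence (1,6) = 3.
The two cells of cage b must have sum 3, which forces (3,3) = 2.
Row 4 now contains 2; hence (4,3) = 1.
Row 1 now contains 6; hence (1,3) = 4.
Cage m needs sum 10; hence (2,1) = 1.
Cage e's pair has sum 10; hence (2,3) = 6.
1 is placed in row 2, so (2,4) = 5.
5 is placed in row 2, which forces (2,5) = 3.
Row 2 now contains 6, which forces (2,6) = 4.
Row 3 now contains 2, leaving (3,1) = 4.
Cage a needs two cells with sum 7; hence (3,2) = 3.
Column 4 already has 5; hence (3,4) = 1.
Column 5 now contains 3; hence (3,5) = 5.
Column 6 already has 4, so (3,6) = 6.
Row 1 already has 4, so (1,1) = 2.
Cage m needs sum 10; hence (1,2) = 5.
Row 2 already has 3, leaving (2,2) = 2.
The full grid is 2 5 4 6 1 3 / 1 2 6 5 3 4 / 4 3 2 1 5 6 / 3 6 1 2 4 5 / 5 1 3 4 6 2 / 6 4 5 3 2 1.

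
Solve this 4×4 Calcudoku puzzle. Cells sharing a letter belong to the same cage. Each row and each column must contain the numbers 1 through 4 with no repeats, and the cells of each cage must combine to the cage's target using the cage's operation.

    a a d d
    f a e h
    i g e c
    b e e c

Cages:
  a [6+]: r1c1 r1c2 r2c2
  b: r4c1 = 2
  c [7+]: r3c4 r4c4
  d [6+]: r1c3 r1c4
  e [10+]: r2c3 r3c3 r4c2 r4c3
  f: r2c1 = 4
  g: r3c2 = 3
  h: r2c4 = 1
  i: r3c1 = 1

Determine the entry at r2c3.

F is a freebie, leaving r2c1 = 4.
Cage h is a single given cell, leaving r2c4 = 1.
Cage i is given, which forces r3c1 = 1.
Cage g is a single given cell, which forces r3c2 = 3.
Row 3 now contains 3, leaving r3c4 = 4.
Cage b is given, so r4c1 = 2.
Column 4 now contains 4; hence r4c4 = 3.
2 is placed in column 1, leaving r1c1 = 3.
Cage a has sum 6, which forces r1c2 = 1.
The two cells of cage d must have sum 6, leaving r1c3 = 4.
Column 4 now contains 4, which forces r1c4 = 2.
Column 2 now contains 3, leaving r2c2 = 2.
Cage e needs sum 10; hence r2c3 = 3.
Row 3 already has 4, which forces r3c3 = 2.
Column 2 now contains 1, which forces r4c2 = 4.
4 is placed in column 3, so r4c3 = 1.
The full grid is 3 1 4 2 / 4 2 3 1 / 1 3 2 4 / 2 4 1 3.

3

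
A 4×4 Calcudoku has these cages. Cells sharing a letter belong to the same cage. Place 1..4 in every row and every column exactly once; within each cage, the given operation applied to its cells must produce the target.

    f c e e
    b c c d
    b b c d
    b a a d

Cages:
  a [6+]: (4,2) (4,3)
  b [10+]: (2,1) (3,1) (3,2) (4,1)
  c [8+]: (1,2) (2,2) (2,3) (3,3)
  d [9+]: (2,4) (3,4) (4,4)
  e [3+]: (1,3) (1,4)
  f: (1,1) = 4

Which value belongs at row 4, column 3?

4

F is a freebie, which forces (1,1) = 4.
Cage b has sum 10; hence (3,2) = 4.
4 is placed in column 2, which forces (4,2) = 2.
2 is placed in row 4; hence (4,3) = 4.
4 is placed in row 4, so (4,4) = 3.
The 3 cells of cage d must have sum 9, leaving (2,4) = 4.
Column 4 now contains 3, which forces (3,4) = 2.
3 is placed in row 4, leaving (4,1) = 1.
Cage e's pair has sum 3, leaving (1,3) = 2.
Column 4 already has 2; hence (1,4) = 1.
Cage b has sum 10; hence (2,1) = 2.
2 is placed in row 3, so (3,1) = 3.
3 is placed in row 3; hence (3,3) = 1.
Row 1 now contains 1, leaving (1,2) = 3.
The 4 cells of cage c must have sum 8, so (2,2) = 1.
Column 3 already has 1, so (2,3) = 3.
The full grid is 4 3 2 1 / 2 1 3 4 / 3 4 1 2 / 1 2 4 3.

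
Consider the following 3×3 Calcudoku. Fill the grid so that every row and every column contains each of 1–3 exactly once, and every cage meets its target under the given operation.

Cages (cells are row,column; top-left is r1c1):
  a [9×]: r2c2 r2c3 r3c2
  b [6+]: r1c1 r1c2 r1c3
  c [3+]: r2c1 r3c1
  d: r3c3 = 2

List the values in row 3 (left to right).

Cage a has product 9, leaving r2c2 = 1.
The 3 cells of cage a must have product 9, which forces r2c3 = 3.
The 3 cells of cage a must have product 9; hence r3c2 = 3.
Cage d is given; hence r3c3 = 2.
Cage b has sum 6, so r1c1 = 3.
Column 2 already has 3; hence r1c2 = 2.
2 is placed in column 3, leaving r1c3 = 1.
1 is placed in row 2, which forces r2c1 = 2.
Row 3 already has 2, which forces r3c1 = 1.
Completed grid: 3 2 1 / 2 1 3 / 1 3 2.

1 3 2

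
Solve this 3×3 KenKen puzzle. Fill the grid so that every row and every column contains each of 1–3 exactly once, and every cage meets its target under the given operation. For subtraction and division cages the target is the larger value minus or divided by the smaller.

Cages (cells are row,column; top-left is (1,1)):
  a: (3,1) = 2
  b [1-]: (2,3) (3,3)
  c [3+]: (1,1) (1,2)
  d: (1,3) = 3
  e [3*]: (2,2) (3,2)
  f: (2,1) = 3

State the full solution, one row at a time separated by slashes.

Cage d is a single given cell; hence (1,3) = 3.
Cage f is a single given cell, which forces (2,1) = 3.
Row 2 already has 3, which forces (2,2) = 1.
Row 2 already has 1; hence (2,3) = 2.
Cage a is a single given cell, so (3,1) = 2.
Column 2 already has 1, leaving (3,2) = 3.
2 is placed in column 3, so (3,3) = 1.
Column 1 already has 2; hence (1,1) = 1.
Column 2 already has 1, which forces (1,2) = 2.

1 2 3 / 3 1 2 / 2 3 1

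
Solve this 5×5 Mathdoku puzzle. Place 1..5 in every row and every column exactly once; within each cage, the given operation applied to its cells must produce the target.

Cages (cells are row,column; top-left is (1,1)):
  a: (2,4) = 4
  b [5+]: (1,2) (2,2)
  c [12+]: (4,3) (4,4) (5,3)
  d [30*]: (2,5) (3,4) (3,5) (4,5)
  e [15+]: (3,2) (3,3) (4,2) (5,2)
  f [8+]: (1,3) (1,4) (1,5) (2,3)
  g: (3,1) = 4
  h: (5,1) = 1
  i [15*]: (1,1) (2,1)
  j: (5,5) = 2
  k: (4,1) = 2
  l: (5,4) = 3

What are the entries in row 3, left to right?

A is a freebie, which forces (2,4) = 4.
G is a freebie, which forces (3,1) = 4.
K is a freebie, which forces (4,1) = 2.
Cage h is a single given cell, so (5,1) = 1.
Cage l is given, leaving (5,4) = 3.
Cage j is a single given cell, leaving (5,5) = 2.
Cage d needs product 30; hence (3,4) = 2.
The 3 cells of cage c must have sum 12, leaving (4,3) = 3.
Column 4 already has 3, which forces (4,4) = 5.
Row 4 already has 5; hence (4,5) = 1.
Cage c needs sum 12, so (5,3) = 4.
Cage f needs sum 8; hence (1,3) = 2.
Column 4 already has 2, so (1,4) = 1.
Cage f needs sum 8, leaving (1,5) = 4.
Cage f has sum 8, leaving (2,3) = 1.
Cage e needs sum 15; hence (3,2) = 1.
3 is placed in column 3; hence (3,3) = 5.
Row 3 now contains 5, which forces (3,5) = 3.
Row 4 already has 5, so (4,2) = 4.
Row 5 already has 4; hence (5,2) = 5.
4 is placed in row 1, leaving (1,2) = 3.
Cage b needs two cells with sum 5, which forces (2,2) = 2.
Column 5 already has 3, leaving (2,5) = 5.
Row 1 already has 3, which forces (1,1) = 5.
Row 2 already has 5, which forces (2,1) = 3.
The full grid is 5 3 2 1 4 / 3 2 1 4 5 / 4 1 5 2 3 / 2 4 3 5 1 / 1 5 4 3 2.

4 1 5 2 3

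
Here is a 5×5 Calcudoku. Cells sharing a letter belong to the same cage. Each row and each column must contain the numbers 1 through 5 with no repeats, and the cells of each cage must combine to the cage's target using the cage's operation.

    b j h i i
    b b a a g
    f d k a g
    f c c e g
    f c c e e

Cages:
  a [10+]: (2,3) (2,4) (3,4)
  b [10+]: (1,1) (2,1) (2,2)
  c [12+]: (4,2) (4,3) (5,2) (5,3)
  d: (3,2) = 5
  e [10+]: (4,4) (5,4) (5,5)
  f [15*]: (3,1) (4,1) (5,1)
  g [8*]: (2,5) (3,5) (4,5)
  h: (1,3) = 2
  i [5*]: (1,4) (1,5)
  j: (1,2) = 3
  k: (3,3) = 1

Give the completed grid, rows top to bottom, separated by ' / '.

4 3 2 1 5 / 2 4 3 5 1 / 3 5 1 2 4 / 5 1 4 3 2 / 1 2 5 4 3

Cage j is given, which forces (1,2) = 3.
Cage h is a single given cell; hence (1,3) = 2.
Cage d is given, so (3,2) = 5.
K is a freebie, leaving (3,3) = 1.
Row 3 now contains 1; hence (3,1) = 3.
In row 1, 4 can only go at (1,1), so (1,1) = 4.
The only place for 2 in column 1 is (2,1).
The 3 cells of cage b must have sum 10, which forces (2,2) = 4.
Row 2 now contains 4; hence (2,5) = 1.
Cage i's pair has product 5; hence (1,4) = 1.
1 is placed in column 5, which forces (1,5) = 5.
The 3 cells of cage a must have sum 10; hence (3,4) = 2.
2 is placed in row 3, leaving (3,5) = 4.
4 is placed in column 5, so (4,5) = 2.
Column 5 now contains 2, which forces (5,5) = 3.
Row 4 now contains 2, leaving (4,2) = 1.
The 3 cells of cage e must have sum 10, which forces (4,4) = 3.
The 4 cells of cage c must have sum 12, so (5,2) = 2.
Cage e needs sum 10, leaving (5,4) = 4.
Cage a needs sum 10, which forces (2,3) = 3.
Column 4 already has 3, so (2,4) = 5.
1 is placed in row 4, so (4,1) = 5.
The 4 cells of cage c must have sum 12, so (4,3) = 4.
The 3 cells of cage f must have product 15, so (5,1) = 1.
Row 5 now contains 4, so (5,3) = 5.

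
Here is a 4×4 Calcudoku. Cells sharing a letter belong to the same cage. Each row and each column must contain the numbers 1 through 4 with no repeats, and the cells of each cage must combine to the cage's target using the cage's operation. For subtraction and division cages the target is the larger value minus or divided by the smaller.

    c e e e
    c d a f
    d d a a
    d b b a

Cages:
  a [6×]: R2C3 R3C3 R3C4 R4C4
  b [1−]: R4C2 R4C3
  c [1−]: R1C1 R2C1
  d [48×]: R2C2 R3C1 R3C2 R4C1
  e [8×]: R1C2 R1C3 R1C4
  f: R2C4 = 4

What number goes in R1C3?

4

Cage f is given, so R2C4 = 4.
Row 1 needs a 3, and only R1C1 is open for it.
The two cells of cage c must have difference 1, which forces R2C1 = 2.
Row 2 now contains 2, leaving R2C2 = 3.
Row 2 now contains 3, so R2C3 = 1.
Column 1 now contains 2, which forces R4C1 = 4.
Column 1 already has 4, leaving R3C1 = 1.
The 4 cells of cage d must have product 48, which forces R3C2 = 4.
The 3 cells of cage e must have product 8, so R1C3 = 4.
Cage a has product 6, so R4C4 = 1.
Cage e needs product 8; hence R1C2 = 1.
1 is placed in column 4, so R1C4 = 2.
Column 4 already has 2; hence R3C4 = 3.
1 is placed in row 4, which forces R4C2 = 2.
Cage b needs two cells with difference 1; hence R4C3 = 3.
3 is placed in row 3, which forces R3C3 = 2.
The full grid is 3 1 4 2 / 2 3 1 4 / 1 4 2 3 / 4 2 3 1.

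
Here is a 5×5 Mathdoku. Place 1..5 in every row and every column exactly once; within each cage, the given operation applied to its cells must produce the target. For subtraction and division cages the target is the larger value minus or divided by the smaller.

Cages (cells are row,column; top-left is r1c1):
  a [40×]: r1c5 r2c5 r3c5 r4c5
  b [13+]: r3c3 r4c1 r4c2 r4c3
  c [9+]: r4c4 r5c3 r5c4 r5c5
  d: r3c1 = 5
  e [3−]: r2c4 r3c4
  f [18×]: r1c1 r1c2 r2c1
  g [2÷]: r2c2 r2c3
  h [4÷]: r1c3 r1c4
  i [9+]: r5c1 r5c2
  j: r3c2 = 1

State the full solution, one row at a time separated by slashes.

Cage f has product 18; hence r1c1 = 2.
Cage f has product 18, so r1c2 = 3.
Cage f has product 18, leaving r2c1 = 3.
D is a freebie, so r3c1 = 5.
Cage j is given, which forces r3c2 = 1.
Column 1 now contains 5, so r5c1 = 4.
Row 5 now contains 4, which forces r5c2 = 5.
Cage b has sum 13, so r3c3 = 3.
4 is placed in column 1, which forces r4c1 = 1.
Cage b has sum 13; hence r4c2 = 4.
The 4 cells of cage b must have sum 13, which forces r4c3 = 5.
Cage c needs sum 9; hence r4c4 = 3.
5 is placed in row 4, leaving r4c5 = 2.
4 is placed in column 2; hence r2c2 = 2.
Column 5 now contains 2, which forces r3c5 = 4.
The 4 cells of cage c must have sum 9, leaving r5c5 = 3.
Cage e's pair has difference 3, which forces r2c4 = 5.
Row 2 now contains 5, leaving r2c5 = 1.
Row 3 now contains 4; hence r3c4 = 2.
Column 4 now contains 2, leaving r5c4 = 1.
Cage h needs two cells with quotient 4; hence r1c3 = 1.
Column 4 now contains 1, which forces r1c4 = 4.
1 is placed in column 5, so r1c5 = 5.
Row 2 now contains 1; hence r2c3 = 4.
1 is placed in row 5, leaving r5c3 = 2.

2 3 1 4 5 / 3 2 4 5 1 / 5 1 3 2 4 / 1 4 5 3 2 / 4 5 2 1 3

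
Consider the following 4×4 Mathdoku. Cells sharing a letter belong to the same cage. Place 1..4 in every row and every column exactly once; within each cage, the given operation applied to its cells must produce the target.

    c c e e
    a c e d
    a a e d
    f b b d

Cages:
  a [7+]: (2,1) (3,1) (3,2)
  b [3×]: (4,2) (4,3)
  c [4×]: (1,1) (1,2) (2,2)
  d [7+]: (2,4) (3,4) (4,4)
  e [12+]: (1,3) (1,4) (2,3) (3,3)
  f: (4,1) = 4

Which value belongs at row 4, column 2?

Cage f is given; hence (4,1) = 4.
In row 4, 2 can only go at (4,4), so (4,4) = 2.
In column 4, 3 can only go at (1,4), so (1,4) = 3.
Column 3 needs a 1, and only (4,3) is open for it.
Row 4 already has 1; hence (4,2) = 3.
In row 2, 3 can only go at (2,3), so (2,3) = 3.
Row 2 needs a 4, and only (2,4) is open for it.
Column 4 now contains 4, so (3,4) = 1.
The only place for 3 in row 3 is (3,1).
The 3 cells of cage a must have sum 7; hence (2,1) = 2.
Row 2 already has 2, so (2,2) = 1.
Cage a has sum 7, leaving (3,2) = 2.
Row 3 already has 2; hence (3,3) = 4.
2 is placed in column 1, leaving (1,1) = 1.
Column 2 already has 1; hence (1,2) = 4.
4 is placed in column 3, leaving (1,3) = 2.
Completed grid: 1 4 2 3 / 2 1 3 4 / 3 2 4 1 / 4 3 1 2.

3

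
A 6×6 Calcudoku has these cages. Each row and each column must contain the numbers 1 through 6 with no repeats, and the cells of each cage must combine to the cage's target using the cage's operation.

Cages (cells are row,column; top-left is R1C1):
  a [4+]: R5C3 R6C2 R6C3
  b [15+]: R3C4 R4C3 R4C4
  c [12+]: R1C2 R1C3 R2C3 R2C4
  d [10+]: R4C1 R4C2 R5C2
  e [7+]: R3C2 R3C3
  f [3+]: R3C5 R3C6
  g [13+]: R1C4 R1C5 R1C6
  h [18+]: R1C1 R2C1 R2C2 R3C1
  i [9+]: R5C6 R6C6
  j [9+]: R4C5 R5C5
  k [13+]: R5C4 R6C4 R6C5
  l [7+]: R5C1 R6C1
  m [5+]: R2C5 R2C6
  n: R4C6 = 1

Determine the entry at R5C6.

N is a freebie, so R4C6 = 1.
Cage a needs sum 4; hence R5C3 = 1.
The 3 cells of cage a must have sum 4, leaving R6C2 = 1.
Cage a needs sum 4; hence R6C3 = 2.
Cage f's pair has sum 3, which forces R3C5 = 1.
1 is placed in column 6, which forces R3C6 = 2.
The two cells of cage m must have sum 5, so R2C5 = 2.
Cage m's pair has sum 5, which forces R2C6 = 3.
3 is placed in row 2, which forces R2C4 = 1.
The only place for 1 in row 1 is R1C1.
Cage h needs sum 18, leaving R2C1 = 5.
Cage h has sum 18, which forces R2C2 = 6.
Row 2 now contains 6, which forces R2C3 = 4.
Cage h needs sum 18, which forces R3C1 = 6.
4 is placed in column 3; hence R3C3 = 3.
Cage c needs sum 12, which forces R1C2 = 2.
Column 3 now contains 3; hence R1C3 = 5.
Row 3 now contains 3; hence R3C2 = 4.
Row 3 now contains 4; hence R3C4 = 5.
5 is placed in column 3, so R4C3 = 6.
6 is placed in row 4, so R4C4 = 4.
The 3 cells of cage d must have sum 10, so R4C1 = 2.
Row 5 needs a 2, and only R5C4 is open for it.
Cage k needs sum 13, which forces R6C4 = 6.
Cage k needs sum 13; hence R6C5 = 5.
5 is placed in row 6, leaving R6C6 = 4.
Column 4 now contains 6; hence R1C4 = 3.
The 3 cells of cage g must have sum 13, so R1C5 = 4.
Column 6 now contains 4, which forces R1C6 = 6.
Column 5 already has 5; hence R4C5 = 3.
The two cells of cage l must have sum 7, which forces R5C1 = 4.
Cage j's pair has sum 9, so R5C5 = 6.
Column 6 now contains 4, so R5C6 = 5.
4 is placed in row 6, which forces R6C1 = 3.
Row 4 now contains 3, which forces R4C2 = 5.
5 is placed in row 5, which forces R5C2 = 3.
The full grid is 1 2 5 3 4 6 / 5 6 4 1 2 3 / 6 4 3 5 1 2 / 2 5 6 4 3 1 / 4 3 1 2 6 5 / 3 1 2 6 5 4.

5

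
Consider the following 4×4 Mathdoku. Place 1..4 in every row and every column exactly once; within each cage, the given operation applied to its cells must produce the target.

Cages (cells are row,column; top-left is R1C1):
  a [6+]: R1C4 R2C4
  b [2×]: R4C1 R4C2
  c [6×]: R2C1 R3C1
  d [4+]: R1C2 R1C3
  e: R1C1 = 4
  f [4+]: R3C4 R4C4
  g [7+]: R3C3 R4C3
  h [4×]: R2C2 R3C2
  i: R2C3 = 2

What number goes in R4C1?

E is a freebie; hence R1C1 = 4.
Row 1 now contains 4; hence R1C4 = 2.
Cage i is a single given cell, so R2C3 = 2.
Column 4 now contains 2, leaving R2C4 = 4.
Row 2 already has 2, which forces R2C1 = 3.
Row 2 already has 4; hence R2C2 = 1.
The two cells of cage c must have product 6; hence R3C1 = 2.
The two cells of cage h must have product 4; hence R3C2 = 4.
4 is placed in row 3, leaving R3C3 = 3.
Row 3 now contains 3; hence R3C4 = 1.
2 is placed in column 1, leaving R4C1 = 1.
1 is placed in column 2, which forces R4C2 = 2.
3 is placed in column 3; hence R4C3 = 4.
Column 4 already has 1, which forces R4C4 = 3.
1 is placed in column 2, leaving R1C2 = 3.
3 is placed in column 3, which forces R1C3 = 1.
Filled in: 4 3 1 2 / 3 1 2 4 / 2 4 3 1 / 1 2 4 3.

1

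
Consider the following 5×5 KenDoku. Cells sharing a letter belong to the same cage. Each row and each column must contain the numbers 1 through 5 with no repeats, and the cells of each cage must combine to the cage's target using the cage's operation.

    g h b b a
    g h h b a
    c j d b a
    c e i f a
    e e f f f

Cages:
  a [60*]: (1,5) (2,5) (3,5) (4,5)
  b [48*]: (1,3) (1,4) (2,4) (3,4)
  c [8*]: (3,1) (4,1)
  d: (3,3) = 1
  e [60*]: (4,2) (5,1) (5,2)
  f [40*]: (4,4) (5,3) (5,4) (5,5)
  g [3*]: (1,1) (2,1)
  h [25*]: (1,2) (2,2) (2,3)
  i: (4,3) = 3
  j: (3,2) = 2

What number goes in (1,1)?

1

Cage h has product 25, which forces (1,2) = 5.
The 3 cells of cage h must have product 25, leaving (2,2) = 1.
Cage h needs product 25, so (2,3) = 5.
Cage j is given; hence (3,2) = 2.
D is a freebie, leaving (3,3) = 1.
Cage i is given; hence (4,3) = 3.
Cage g needs two cells with product 3, leaving (1,1) = 1.
1 is placed in row 2, which forces (2,1) = 3.
3 is placed in row 2; hence (2,5) = 4.
Row 3 now contains 2; hence (3,1) = 4.
4 is placed in row 3, so (3,4) = 3.
Row 3 now contains 3, which forces (3,5) = 5.
Cage c needs two cells with product 8; hence (4,1) = 2.
3 is placed in row 4, leaving (4,2) = 4.
Column 5 now contains 5, so (4,5) = 1.
Cage e needs product 60, which forces (5,1) = 5.
Cage e has product 60; hence (5,2) = 3.
Column 5 already has 1; hence (5,5) = 2.
Cage b has product 48, leaving (1,3) = 2.
Column 4 already has 3, which forces (1,4) = 4.
4 is placed in column 5, so (1,5) = 3.
Row 2 already has 4, so (2,4) = 2.
1 is placed in row 4, which forces (4,4) = 5.
Row 5 already has 2, so (5,3) = 4.
Cage f needs product 40, leaving (5,4) = 1.
The full grid is 1 5 2 4 3 / 3 1 5 2 4 / 4 2 1 3 5 / 2 4 3 5 1 / 5 3 4 1 2.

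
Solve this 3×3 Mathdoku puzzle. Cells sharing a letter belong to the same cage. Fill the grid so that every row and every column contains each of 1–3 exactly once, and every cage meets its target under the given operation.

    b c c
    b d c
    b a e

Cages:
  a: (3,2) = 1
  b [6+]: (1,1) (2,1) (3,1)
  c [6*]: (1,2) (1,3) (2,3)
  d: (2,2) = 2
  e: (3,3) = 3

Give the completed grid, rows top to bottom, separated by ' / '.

Cage d is given, so (2,2) = 2.
Cage a is given, which forces (3,2) = 1.
E is a freebie, so (3,3) = 3.
Column 2 already has 1, which forces (1,2) = 3.
Cage c has product 6, leaving (1,3) = 2.
Column 3 now contains 3, so (2,3) = 1.
Row 3 now contains 3, leaving (3,1) = 2.
3 is placed in row 1, so (1,1) = 1.
Row 2 now contains 1, which forces (2,1) = 3.

1 3 2 / 3 2 1 / 2 1 3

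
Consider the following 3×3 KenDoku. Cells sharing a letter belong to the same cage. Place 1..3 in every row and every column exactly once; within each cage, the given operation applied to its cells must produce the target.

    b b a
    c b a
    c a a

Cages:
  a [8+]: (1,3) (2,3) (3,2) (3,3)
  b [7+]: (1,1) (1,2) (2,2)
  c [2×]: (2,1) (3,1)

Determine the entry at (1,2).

1

Cage a has sum 8; hence (3,2) = 2.
The 3 cells of cage b must have sum 7, so (1,1) = 3.
Cage b needs sum 7, so (1,2) = 1.
1 is placed in row 1, leaving (1,3) = 2.
The two cells of cage c must have product 2, which forces (2,1) = 2.
Column 2 now contains 2, so (2,2) = 3.
Row 2 now contains 3; hence (2,3) = 1.
Row 3 now contains 2, leaving (3,1) = 1.
1 is placed in column 3, leaving (3,3) = 3.
Completed grid: 3 1 2 / 2 3 1 / 1 2 3.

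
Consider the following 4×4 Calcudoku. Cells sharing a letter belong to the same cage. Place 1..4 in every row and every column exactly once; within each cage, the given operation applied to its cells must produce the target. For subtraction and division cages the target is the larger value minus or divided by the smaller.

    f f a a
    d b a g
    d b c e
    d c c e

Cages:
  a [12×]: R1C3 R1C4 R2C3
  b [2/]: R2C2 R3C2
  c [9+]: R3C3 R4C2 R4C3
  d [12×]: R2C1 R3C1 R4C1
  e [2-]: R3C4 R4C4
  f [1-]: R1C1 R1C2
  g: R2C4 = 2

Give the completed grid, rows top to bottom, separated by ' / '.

2 1 3 4 / 3 4 1 2 / 1 2 4 3 / 4 3 2 1

Cage g is a single given cell, which forces R2C4 = 2.
Cage b needs two cells with quotient 2, so R3C2 = 2.
Row 1 needs a 2, and only R1C1 is open for it.
Row 4 needs a 2, and only R4C3 is open for it.
In column 4, 4 can only go at R1C4, so R1C4 = 4.
The only place for 4 in column 3 is R3C3.
Cage c needs sum 9, which forces R4C2 = 3.
Row 4 already has 3; hence R4C4 = 1.
Column 2 already has 3, so R1C2 = 1.
Row 1 already has 1, which forces R1C3 = 3.
Column 2 already has 1; hence R2C2 = 4.
Column 3 now contains 3, leaving R2C3 = 1.
1 is placed in column 4, so R3C4 = 3.
Row 4 already has 1, so R4C1 = 4.
1 is placed in row 2, which forces R2C1 = 3.
Row 3 already has 3, leaving R3C1 = 1.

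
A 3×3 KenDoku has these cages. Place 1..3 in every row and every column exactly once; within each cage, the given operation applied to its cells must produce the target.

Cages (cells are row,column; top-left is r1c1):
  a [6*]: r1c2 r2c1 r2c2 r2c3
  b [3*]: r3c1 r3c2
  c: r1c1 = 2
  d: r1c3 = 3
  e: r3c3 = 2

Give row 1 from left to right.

2 1 3

C is a freebie; hence r1c1 = 2.
Cage a has product 6, leaving r1c2 = 1.
Cage d is a single given cell, so r1c3 = 3.
Column 2 already has 1; hence r3c2 = 3.
Cage e is a single given cell, which forces r3c3 = 2.
The 4 cells of cage a must have product 6; hence r2c1 = 3.
3 is placed in column 2; hence r2c2 = 2.
2 is placed in column 3, which forces r2c3 = 1.
Row 3 already has 3; hence r3c1 = 1.
Completed grid: 2 1 3 / 3 2 1 / 1 3 2.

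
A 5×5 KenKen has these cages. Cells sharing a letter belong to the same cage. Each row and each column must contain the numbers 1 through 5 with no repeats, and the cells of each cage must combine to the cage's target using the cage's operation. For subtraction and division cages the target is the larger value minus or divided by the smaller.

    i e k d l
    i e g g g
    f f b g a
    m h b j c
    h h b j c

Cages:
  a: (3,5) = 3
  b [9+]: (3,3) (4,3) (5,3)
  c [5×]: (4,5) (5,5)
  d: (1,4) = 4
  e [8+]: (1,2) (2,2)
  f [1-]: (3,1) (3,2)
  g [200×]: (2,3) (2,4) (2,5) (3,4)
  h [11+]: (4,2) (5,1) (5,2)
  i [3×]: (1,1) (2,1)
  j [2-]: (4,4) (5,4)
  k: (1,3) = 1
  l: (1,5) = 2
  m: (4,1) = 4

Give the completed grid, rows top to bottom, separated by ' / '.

Cage k is given, leaving (1,3) = 1.
D is a freebie, which forces (1,4) = 4.
Cage l is given; hence (1,5) = 2.
Column 4 already has 4; hence (2,4) = 2.
Cage g needs product 200; hence (3,4) = 5.
A is a freebie, which forces (3,5) = 3.
Cage m is given, leaving (4,1) = 4.
Row 1 now contains 1; hence (1,1) = 3.
Row 1 now contains 3, so (1,2) = 5.
Cage i's pair has product 3, so (2,1) = 1.
5 is placed in column 2, so (2,2) = 3.
1 is placed in column 1, so (3,1) = 2.
Row 3 already has 2, so (3,2) = 1.
Row 3 already has 2, so (3,3) = 4.
3 is placed in column 2; hence (4,2) = 2.
Row 4 already has 2; hence (4,3) = 3.
Row 4 now contains 3; hence (4,4) = 1.
1 is placed in row 4, which forces (4,5) = 5.
Column 1 already has 2, leaving (5,1) = 5.
Column 2 now contains 1, so (5,2) = 4.
Column 3 now contains 3, which forces (5,3) = 2.
Column 4 now contains 1; hence (5,4) = 3.
5 is placed in column 5, so (5,5) = 1.
Column 3 already has 4; hence (2,3) = 5.
5 is placed in column 5, leaving (2,5) = 4.

3 5 1 4 2 / 1 3 5 2 4 / 2 1 4 5 3 / 4 2 3 1 5 / 5 4 2 3 1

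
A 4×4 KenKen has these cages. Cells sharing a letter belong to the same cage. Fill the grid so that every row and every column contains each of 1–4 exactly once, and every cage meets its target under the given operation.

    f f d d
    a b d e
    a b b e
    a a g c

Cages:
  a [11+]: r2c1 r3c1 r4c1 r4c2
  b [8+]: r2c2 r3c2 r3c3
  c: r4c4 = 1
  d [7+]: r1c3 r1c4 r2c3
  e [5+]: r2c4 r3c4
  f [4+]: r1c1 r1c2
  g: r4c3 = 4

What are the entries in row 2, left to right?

2 4 1 3

Cage g is a single given cell, which forces r4c3 = 4.
Cage c is given, so r4c4 = 1.
Cage a has sum 11, so r4c1 = 3.
Cage a needs sum 11; hence r4c2 = 2.
3 is placed in column 1; hence r1c1 = 1.
Cage f needs two cells with sum 4; hence r1c2 = 3.
Row 1 already has 3, which forces r1c3 = 2.
2 is placed in row 1, leaving r1c4 = 4.
Cage d needs sum 7, leaving r2c3 = 1.
Cage b has sum 8; hence r3c3 = 3.
3 is placed in row 3, which forces r3c4 = 2.
Cage a has sum 11, so r2c1 = 2.
Row 2 now contains 1, leaving r2c2 = 4.
2 is placed in column 4, leaving r2c4 = 3.
Row 3 now contains 2, which forces r3c1 = 4.
The 3 cells of cage b must have sum 8, which forces r3c2 = 1.
The full grid is 1 3 2 4 / 2 4 1 3 / 4 1 3 2 / 3 2 4 1.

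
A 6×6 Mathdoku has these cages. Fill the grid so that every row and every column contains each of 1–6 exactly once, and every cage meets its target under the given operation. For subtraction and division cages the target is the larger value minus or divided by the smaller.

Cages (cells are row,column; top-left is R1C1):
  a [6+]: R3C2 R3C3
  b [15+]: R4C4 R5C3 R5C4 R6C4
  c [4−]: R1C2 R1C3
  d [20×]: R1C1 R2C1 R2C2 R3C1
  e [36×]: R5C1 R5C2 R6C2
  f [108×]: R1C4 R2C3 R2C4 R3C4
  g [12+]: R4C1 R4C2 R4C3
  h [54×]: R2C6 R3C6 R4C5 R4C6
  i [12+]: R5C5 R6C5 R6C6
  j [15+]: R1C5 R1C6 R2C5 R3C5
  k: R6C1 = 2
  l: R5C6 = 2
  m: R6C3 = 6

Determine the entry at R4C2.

The 4 cells of cage h must have product 54; hence R4C5 = 3.
L is a freebie, leaving R5C6 = 2.
Cage k is given, leaving R6C1 = 2.
M is a freebie, which forces R6C3 = 6.
Cage d has product 20, so R2C2 = 1.
6 is placed in column 3, leaving R2C3 = 3.
3 is placed in row 2; hence R2C6 = 6.
6 is placed in column 6, so R4C6 = 1.
The 3 cells of cage e must have product 36, which forces R5C1 = 3.
The 3 cells of cage e must have product 36, leaving R5C2 = 4.
Row 6 already has 6, so R6C2 = 3.
Row 6 now contains 3, which forces R6C6 = 5.
6 is placed in row 2, which forces R2C4 = 2.
Column 6 already has 1; hence R3C6 = 3.
The 4 cells of cage b must have sum 15, so R4C4 = 5.
The 4 cells of cage b must have sum 15; hence R5C3 = 5.
Cage b has sum 15; hence R5C4 = 1.
Cage i has sum 12, so R5C5 = 6.
Cage b needs sum 15; hence R6C4 = 4.
Cage i has sum 12, leaving R6C5 = 1.
The 4 cells of cage f must have product 108, which forces R1C4 = 3.
3 is placed in column 6, leaving R1C6 = 4.
Row 3 already has 3, which forces R3C4 = 6.
The only place for 6 in row 1 is R1C2.
Cage c's pair has difference 4, so R1C3 = 2.
Row 1 now contains 2; hence R1C5 = 5.
5 is placed in column 5; hence R2C5 = 4.
4 is placed in column 5, so R3C5 = 2.
Cage g needs sum 12; hence R4C1 = 6.
Column 2 now contains 6; hence R4C2 = 2.
Cage g has sum 12, so R4C3 = 4.
Row 1 already has 5, which forces R1C1 = 1.
Row 2 now contains 4, leaving R2C1 = 5.
The 4 cells of cage d must have product 20, which forces R3C1 = 4.
2 is placed in row 3, leaving R3C2 = 5.
Column 3 already has 4, which forces R3C3 = 1.
The full grid is 1 6 2 3 5 4 / 5 1 3 2 4 6 / 4 5 1 6 2 3 / 6 2 4 5 3 1 / 3 4 5 1 6 2 / 2 3 6 4 1 5.

2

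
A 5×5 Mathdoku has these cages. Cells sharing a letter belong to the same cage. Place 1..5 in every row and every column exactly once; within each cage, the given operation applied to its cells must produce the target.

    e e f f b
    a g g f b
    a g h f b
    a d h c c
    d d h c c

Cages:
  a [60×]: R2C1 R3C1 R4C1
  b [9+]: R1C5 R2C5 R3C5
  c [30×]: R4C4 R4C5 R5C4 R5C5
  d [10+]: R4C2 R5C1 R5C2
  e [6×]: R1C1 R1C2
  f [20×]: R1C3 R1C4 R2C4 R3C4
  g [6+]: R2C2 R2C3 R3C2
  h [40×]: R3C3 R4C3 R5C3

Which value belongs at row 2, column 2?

1

The only place for 1 in column 1 is R5C1.
Column 1 needs a 2, and only R1C1 is open for it.
2 is placed in row 1, leaving R1C2 = 3.
2 is placed in row 1, leaving R1C3 = 1.
Cage g has sum 6, leaving R2C3 = 3.
Cage b has sum 9, leaving R3C5 = 3.
The 3 cells of cage a must have product 60, leaving R4C1 = 3.
The 4 cells of cage c must have product 30; hence R5C4 = 3.
Column 4 needs a 2, and only R4C4 is open for it.
Cage c has product 30, so R4C5 = 1.
Cage c has product 30, which forces R5C5 = 5.
Column 5 already has 5, so R1C5 = 4.
1 is placed in column 5; hence R2C5 = 2.
Cage d needs sum 10; hence R4C2 = 5.
5 is placed in row 4, so R4C3 = 4.
Row 5 now contains 5, leaving R5C2 = 4.
Column 3 already has 4, so R5C3 = 2.
Row 1 now contains 4, leaving R1C4 = 5.
Row 2 already has 2, leaving R2C2 = 1.
1 is placed in row 2, leaving R2C4 = 4.
The 3 cells of cage g must have sum 6, leaving R3C2 = 2.
2 is placed in column 3, leaving R3C3 = 5.
Column 4 already has 4, so R3C4 = 1.
Row 2 already has 4, leaving R2C1 = 5.
5 is placed in row 3, so R3C1 = 4.
Completed grid: 2 3 1 5 4 / 5 1 3 4 2 / 4 2 5 1 3 / 3 5 4 2 1 / 1 4 2 3 5.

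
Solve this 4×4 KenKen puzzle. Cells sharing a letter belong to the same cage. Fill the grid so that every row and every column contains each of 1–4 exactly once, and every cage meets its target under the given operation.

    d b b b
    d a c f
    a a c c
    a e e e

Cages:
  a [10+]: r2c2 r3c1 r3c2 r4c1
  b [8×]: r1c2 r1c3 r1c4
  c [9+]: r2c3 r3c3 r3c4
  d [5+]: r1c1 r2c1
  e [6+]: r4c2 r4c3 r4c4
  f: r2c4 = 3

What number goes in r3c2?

Cage f is a single given cell; hence r2c4 = 3.
The only place for 3 in row 1 is r1c1.
Cage d's pair has sum 5, leaving r2c1 = 2.
Row 2 already has 2, leaving r2c3 = 4.
Row 2 now contains 4, so r2c2 = 1.
Cage a needs sum 10, which forces r3c1 = 1.
The 4 cells of cage a must have sum 10, leaving r3c2 = 4.
1 is placed in row 3, which forces r3c3 = 3.
4 is placed in row 3; hence r3c4 = 2.
Cage a needs sum 10, leaving r4c1 = 4.
Column 4 now contains 2; hence r4c4 = 1.
4 is placed in column 2, which forces r1c2 = 2.
The 3 cells of cage b must have product 8, which forces r1c3 = 1.
Column 4 already has 1; hence r1c4 = 4.
Cage e has sum 6, which forces r4c2 = 3.
1 is placed in row 4, leaving r4c3 = 2.
The full grid is 3 2 1 4 / 2 1 4 3 / 1 4 3 2 / 4 3 2 1.

4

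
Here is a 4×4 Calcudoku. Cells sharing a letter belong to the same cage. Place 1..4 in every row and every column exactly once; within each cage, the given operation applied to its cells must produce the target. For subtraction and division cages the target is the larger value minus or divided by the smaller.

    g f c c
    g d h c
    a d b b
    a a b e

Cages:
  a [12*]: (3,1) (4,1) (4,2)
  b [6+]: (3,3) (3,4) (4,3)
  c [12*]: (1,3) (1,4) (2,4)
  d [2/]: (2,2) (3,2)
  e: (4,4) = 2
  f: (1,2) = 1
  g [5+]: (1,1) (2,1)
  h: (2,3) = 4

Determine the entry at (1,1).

Cage f is given, which forces (1,2) = 1.
Cage h is given; hence (2,3) = 4.
Cage e is a single given cell, leaving (4,4) = 2.
Cage c needs product 12, which forces (1,3) = 3.
Cage c needs product 12; hence (1,4) = 4.
Row 2 already has 4, leaving (2,2) = 2.
Cage c needs product 12, which forces (2,4) = 1.
Cage d needs two cells with quotient 2, leaving (3,2) = 4.
Cage b has sum 6; hence (3,3) = 2.
Column 4 now contains 1, which forces (3,4) = 3.
Column 2 already has 4; hence (4,2) = 3.
Column 3 now contains 3; hence (4,3) = 1.
4 is placed in row 1, leaving (1,1) = 2.
1 is placed in row 2, so (2,1) = 3.
3 is placed in row 3, leaving (3,1) = 1.
Row 4 now contains 1, so (4,1) = 4.
The full grid is 2 1 3 4 / 3 2 4 1 / 1 4 2 3 / 4 3 1 2.

2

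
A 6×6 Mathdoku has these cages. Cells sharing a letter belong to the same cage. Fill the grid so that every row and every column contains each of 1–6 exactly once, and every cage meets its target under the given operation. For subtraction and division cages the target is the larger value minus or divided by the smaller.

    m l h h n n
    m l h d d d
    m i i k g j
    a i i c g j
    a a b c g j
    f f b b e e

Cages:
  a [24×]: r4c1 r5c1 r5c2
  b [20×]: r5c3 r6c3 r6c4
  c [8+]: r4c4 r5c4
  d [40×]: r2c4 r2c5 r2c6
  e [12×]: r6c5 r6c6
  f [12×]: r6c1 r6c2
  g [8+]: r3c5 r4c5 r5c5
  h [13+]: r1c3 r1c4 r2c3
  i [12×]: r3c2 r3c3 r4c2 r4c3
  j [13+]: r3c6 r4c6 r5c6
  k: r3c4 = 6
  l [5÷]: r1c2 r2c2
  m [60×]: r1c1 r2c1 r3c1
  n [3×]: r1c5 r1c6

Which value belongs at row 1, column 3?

6

K is a freebie; hence r3c4 = 6.
Row 2 needs a 1, and only r2c2 is open for it.
Column 2 now contains 1; hence r1c2 = 5.
In column 4, 1 can only go at r6c4, so r6c4 = 1.
Row 6 needs a 5, and only r6c3 is open for it.
Column 3 already has 5, so r5c3 = 4.
Cage h has sum 13, leaving r1c4 = 4.
Row 1 needs a 2, and only r1c1 is open for it.
Cage m needs product 60, so r2c1 = 6.
Row 2 already has 6; hence r2c3 = 3.
The 3 cells of cage m must have product 60; hence r3c1 = 5.
Column 1 already has 2, which forces r4c1 = 4.
Column 1 now contains 4, so r6c1 = 3.
Column 3 now contains 3, which forces r1c3 = 6.
3 is placed in column 1, which forces r5c1 = 1.
The 3 cells of cage a must have product 24, so r5c2 = 6.
Cage f's pair has product 12, so r6c2 = 4.
The 3 cells of cage j must have sum 13; hence r4c6 = 6.
Column 6 already has 6, so r6c6 = 2.
2 is placed in column 6, so r3c6 = 4.
Cage j has sum 13, which forces r5c6 = 3.
2 is placed in row 6, leaving r6c5 = 6.
Cage n needs two cells with product 3; hence r1c5 = 3.
Column 6 now contains 3; hence r1c6 = 1.
Cage d has product 40; hence r2c4 = 2.
Cage d needs product 40, leaving r2c5 = 4.
Column 6 already has 4, which forces r2c6 = 5.
Cage c's pair has sum 8; hence r4c4 = 3.
Row 5 already has 3, leaving r5c4 = 5.
Row 5 now contains 5; hence r5c5 = 2.
Cage i has product 12; hence r3c2 = 3.
Cage i has product 12; hence r3c3 = 2.
Column 5 now contains 2; hence r3c5 = 1.
Row 4 already has 3, which forces r4c2 = 2.
Cage i has product 12, so r4c3 = 1.
The 3 cells of cage g must have sum 8, so r4c5 = 5.
The full grid is 2 5 6 4 3 1 / 6 1 3 2 4 5 / 5 3 2 6 1 4 / 4 2 1 3 5 6 / 1 6 4 5 2 3 / 3 4 5 1 6 2.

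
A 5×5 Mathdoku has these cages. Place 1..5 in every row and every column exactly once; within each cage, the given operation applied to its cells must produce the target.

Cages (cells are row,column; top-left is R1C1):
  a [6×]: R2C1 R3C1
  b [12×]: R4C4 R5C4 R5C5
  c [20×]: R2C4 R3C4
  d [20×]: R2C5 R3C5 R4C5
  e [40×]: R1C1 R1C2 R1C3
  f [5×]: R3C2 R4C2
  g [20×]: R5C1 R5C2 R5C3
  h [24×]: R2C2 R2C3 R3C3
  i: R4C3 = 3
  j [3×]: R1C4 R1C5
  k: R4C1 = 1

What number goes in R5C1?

5

Cage k is a single given cell; hence R4C1 = 1.
Row 4 now contains 1, so R4C2 = 5.
Cage i is a single given cell, leaving R4C3 = 3.
Row 4 already has 5, so R4C5 = 4.
The 3 cells of cage h must have product 24, leaving R2C2 = 3.
Column 2 now contains 5, so R3C2 = 1.
Row 3 already has 1, which forces R3C5 = 5.
4 is placed in row 4, so R4C4 = 2.
Column 2 already has 1, which forces R5C2 = 4.
Cage b needs product 12; hence R5C4 = 3.
Cage b needs product 12, leaving R5C5 = 2.
Column 2 already has 4; hence R1C2 = 2.
Column 4 now contains 3, leaving R1C4 = 1.
The two cells of cage j must have product 3; hence R1C5 = 3.
Row 2 now contains 3, which forces R2C1 = 2.
2 is placed in row 2, which forces R2C3 = 4.
Cage c needs two cells with product 20; hence R2C4 = 5.
Column 5 already has 5, leaving R2C5 = 1.
The two cells of cage a must have product 6, leaving R3C1 = 3.
Column 3 now contains 4, leaving R3C3 = 2.
Row 3 already has 5; hence R3C4 = 4.
4 is placed in row 5, so R5C1 = 5.
Cage g needs product 20, which forces R5C3 = 1.
Column 1 now contains 5; hence R1C1 = 4.
Column 3 now contains 4, so R1C3 = 5.
The full grid is 4 2 5 1 3 / 2 3 4 5 1 / 3 1 2 4 5 / 1 5 3 2 4 / 5 4 1 3 2.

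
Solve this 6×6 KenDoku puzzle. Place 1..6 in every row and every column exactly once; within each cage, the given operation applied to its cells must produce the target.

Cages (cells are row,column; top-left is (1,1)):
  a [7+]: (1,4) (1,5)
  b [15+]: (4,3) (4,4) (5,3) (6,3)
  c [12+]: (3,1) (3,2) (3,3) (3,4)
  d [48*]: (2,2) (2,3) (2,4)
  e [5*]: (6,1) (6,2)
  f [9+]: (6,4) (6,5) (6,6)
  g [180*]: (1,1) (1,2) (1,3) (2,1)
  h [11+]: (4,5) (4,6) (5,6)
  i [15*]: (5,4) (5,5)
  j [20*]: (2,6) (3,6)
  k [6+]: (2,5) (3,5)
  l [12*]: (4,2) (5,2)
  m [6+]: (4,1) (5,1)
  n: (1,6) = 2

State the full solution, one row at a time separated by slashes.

5 3 4 1 6 2 / 3 4 2 6 1 5 / 6 1 3 2 5 4 / 2 6 5 3 4 1 / 4 2 1 5 3 6 / 1 5 6 4 2 3

N is a freebie, which forces (1,6) = 2.
The only place for 1 in row 2 is (2,5).
Cage k's pair has sum 6, so (3,5) = 5.
5 is placed in row 3, so (3,6) = 4.
5 is placed in column 5; hence (5,5) = 3.
4 is placed in column 6, which forces (2,6) = 5.
Row 5 already has 3, so (5,4) = 5.
The only place for 3 in row 2 is (2,1).
Row 1 needs a 1, and only (1,4) is open for it.
Cage a needs two cells with sum 7, so (1,5) = 6.
The only place for 6 in column 1 is (3,1).
The pair (6,1)/(6,2) in row 6 holds {1, 5}, so (6,6) = 3.
Cage h needs sum 11, leaving (4,5) = 4.
Column 5 now contains 4, so (6,5) = 2.
Row 6 already has 2; hence (6,4) = 4.
Row 6 now contains 4, so (6,3) = 6.
The only place for 2 in column 1 is (4,1).
Cage m's pair has sum 6, leaving (5,1) = 4.
Row 5 now contains 4, which forces (5,2) = 2.
2 is placed in row 5; hence (5,3) = 1.
1 is placed in row 5, leaving (5,6) = 6.
Column 1 already has 4, so (1,1) = 5.
Cage c has sum 12, so (3,2) = 1.
The two cells of cage l must have product 12; hence (4,2) = 6.
Column 3 already has 1, leaving (4,3) = 5.
The 4 cells of cage b must have sum 15; hence (4,4) = 3.
Column 6 already has 6, which forces (4,6) = 1.
5 is placed in column 1, leaving (6,1) = 1.
Column 2 now contains 1, which forces (6,2) = 5.
6 is placed in column 2, so (2,2) = 4.
Cage d needs product 48, so (2,3) = 2.
Cage d needs product 48, leaving (2,4) = 6.
The 4 cells of cage c must have sum 12, which forces (3,3) = 3.
Column 4 already has 3, so (3,4) = 2.
Column 2 now contains 4, so (1,2) = 3.
Column 3 already has 3, so (1,3) = 4.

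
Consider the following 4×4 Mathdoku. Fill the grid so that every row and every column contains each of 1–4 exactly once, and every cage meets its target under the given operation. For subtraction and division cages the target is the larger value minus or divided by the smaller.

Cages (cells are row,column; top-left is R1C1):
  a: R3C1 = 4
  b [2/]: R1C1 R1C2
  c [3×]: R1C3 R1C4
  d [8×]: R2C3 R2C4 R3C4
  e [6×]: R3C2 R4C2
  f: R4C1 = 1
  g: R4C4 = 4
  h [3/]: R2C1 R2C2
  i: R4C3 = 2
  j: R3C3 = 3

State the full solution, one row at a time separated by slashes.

Cage a is a single given cell; hence R3C1 = 4.
Cage j is a single given cell, leaving R3C3 = 3.
Cage f is a single given cell, which forces R4C1 = 1.
Cage i is a single given cell, so R4C3 = 2.
G is a freebie; hence R4C4 = 4.
Column 1 now contains 1, leaving R1C1 = 2.
3 is placed in column 3; hence R1C3 = 1.
Cage c needs two cells with product 3, leaving R1C4 = 3.
Column 1 now contains 1; hence R2C1 = 3.
The two cells of cage h must have quotient 3, which forces R2C2 = 1.
Cage d has product 8, leaving R2C3 = 4.
Row 2 now contains 1; hence R2C4 = 2.
Row 3 now contains 3, which forces R3C2 = 2.
Column 4 already has 2, leaving R3C4 = 1.
2 is placed in row 4, leaving R4C2 = 3.
Row 1 already has 1; hence R1C2 = 4.

2 4 1 3 / 3 1 4 2 / 4 2 3 1 / 1 3 2 4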